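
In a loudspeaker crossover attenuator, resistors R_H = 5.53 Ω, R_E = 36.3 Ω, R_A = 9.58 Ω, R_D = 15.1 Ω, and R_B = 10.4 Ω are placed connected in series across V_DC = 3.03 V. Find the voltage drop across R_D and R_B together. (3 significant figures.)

V ≈ 1.00 V

Series total: ΣR = 5.53 + 36.3 + 9.58 + 15.1 + 10.4 = 76.91 Ω.
R_{R_D..R_B} = 15.1 + 10.4 = 25.50 Ω.
By the voltage-divider rule, V = 3.03 × 25.50/76.91 = 1.005 V.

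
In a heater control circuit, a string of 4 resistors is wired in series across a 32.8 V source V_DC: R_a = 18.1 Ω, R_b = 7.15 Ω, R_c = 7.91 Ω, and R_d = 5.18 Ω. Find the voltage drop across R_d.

Total series resistance ΣR = 18.1 + 7.15 + 7.91 + 5.18 = 38.34 Ω.
By the voltage-divider rule, V = 32.8 × 5.180/38.34 = 4.432 V.

V ≈ 4.43 V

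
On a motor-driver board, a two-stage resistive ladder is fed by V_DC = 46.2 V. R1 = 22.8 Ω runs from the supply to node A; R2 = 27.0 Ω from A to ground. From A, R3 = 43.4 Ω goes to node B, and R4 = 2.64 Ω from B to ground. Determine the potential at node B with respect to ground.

V_B ≈ 1.13 V

Node A sees R2 in parallel with the series input of stage 2, R3 + R4 = 46.04 Ω.
Effective lower resistance at A: R2 ‖ 46.04 = 17.02 Ω.
V_A = 46.2 × 17.02/(22.8 + 17.02) = 19.75 V.
Then the unloaded second divider: V_B = V_A × R4/(R3+R4) = 19.75 × 0.05734 = 1.132 V.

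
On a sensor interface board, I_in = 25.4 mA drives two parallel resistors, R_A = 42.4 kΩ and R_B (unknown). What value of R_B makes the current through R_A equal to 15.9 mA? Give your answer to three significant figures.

R_B ≈ 71.0 kΩ

The fraction through R_A equals R_B/(R_A+R_B).
With f = 0.6260, R_B = R_A · f/(1−f) = 42.4 × 1.674 = 70.96 kΩ.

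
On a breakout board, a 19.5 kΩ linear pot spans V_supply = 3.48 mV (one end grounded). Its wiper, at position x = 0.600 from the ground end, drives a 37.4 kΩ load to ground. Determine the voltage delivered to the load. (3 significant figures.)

V_out ≈ 1.86 mV

Split the track: R_lower = x·R_p = 11.70 kΩ, R_upper = (1−x)·R_p = 7.800 kΩ.
Lower segment in parallel with the load: 11.70 ‖ 37.4 = 8.912 kΩ.
V_out = 3.48 × 8.912/(7.800 + 8.912) = 1.856 mV.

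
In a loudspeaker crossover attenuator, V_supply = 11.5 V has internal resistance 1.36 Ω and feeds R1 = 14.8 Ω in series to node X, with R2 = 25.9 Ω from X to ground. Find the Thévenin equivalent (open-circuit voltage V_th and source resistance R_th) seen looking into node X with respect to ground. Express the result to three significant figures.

R1' = 1.36 + 14.8 = 16.16 Ω (source resistance + R1).
With X open, the divider is unloaded: V_th = 11.5 × 25.9/42.06 = 7.082 V.
With V_supply suppressed (replaced by a short), R_th = R1' ‖ R2 = (16.16 × 25.9)/(16.16 + 25.9) = 9.951 Ω.

V_th ≈ 7.08 V, R_th ≈ 9.95 Ω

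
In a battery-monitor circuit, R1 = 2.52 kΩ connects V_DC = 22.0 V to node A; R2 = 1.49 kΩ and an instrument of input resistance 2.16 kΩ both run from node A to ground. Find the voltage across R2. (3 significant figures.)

V_out ≈ 5.70 V

The load sits in parallel with R2, giving an effective lower resistance R2' = R2·R_L/(R2+R_L) = 0.8818 kΩ.
Voltage divider with the loaded lower leg: V_out = 22.0 × 0.8818/(2.52 + 0.8818) = 22.0 × 0.2592 = 5.703 V.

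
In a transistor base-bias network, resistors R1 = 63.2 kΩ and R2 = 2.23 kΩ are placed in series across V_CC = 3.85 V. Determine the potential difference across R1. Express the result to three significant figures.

V ≈ 3.72 V

ΣR = 63.2 + 2.23 = 65.43 kΩ.
By the voltage-divider rule, V = 3.85 × 63.20/65.43 = 3.719 V.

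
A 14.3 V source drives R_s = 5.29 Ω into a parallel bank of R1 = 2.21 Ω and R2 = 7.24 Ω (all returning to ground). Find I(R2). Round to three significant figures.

Equivalent of the parallel group: R_p = 1.693 Ω.
Node voltage V_A = V_CC · R_p/(R_s + R_p) = 14.3 × 0.2425 = 3.467 V.
Branch current I = V_A/R2 = 3.467/7.24 = 0.4789 A.

I ≈ 0.479 A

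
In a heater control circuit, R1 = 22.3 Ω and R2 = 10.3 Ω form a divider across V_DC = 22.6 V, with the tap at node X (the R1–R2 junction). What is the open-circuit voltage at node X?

Open-circuit (no load on X): V_th = V_DC · R2/(R1 + R2) = 22.6 × 10.3/(22.30 + 10.3) = 7.140 V.

V_th ≈ 7.14 V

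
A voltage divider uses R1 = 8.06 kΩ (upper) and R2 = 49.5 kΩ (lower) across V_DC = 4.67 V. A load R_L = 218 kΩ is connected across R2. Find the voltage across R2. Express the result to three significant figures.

V_out ≈ 3.89 V

First combine the lower leg with the load: R2 ‖ R_L = 40.34 kΩ.
Then V_out = V_DC · R2'/(R1 + R2') = 4.67 × 40.34/48.40 = 3.892 V.
(Unloaded it would be 4.02 V; the load pulls it down.)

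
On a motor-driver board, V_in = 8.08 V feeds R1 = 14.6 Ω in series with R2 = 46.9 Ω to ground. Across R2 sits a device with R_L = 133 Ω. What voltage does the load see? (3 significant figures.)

V_out ≈ 5.69 V

First combine the lower leg with the load: R2 ‖ R_L = 34.67 Ω.
Then V_out = V_in · R2'/(R1 + R2') = 8.08 × 34.67/49.27 = 5.686 V.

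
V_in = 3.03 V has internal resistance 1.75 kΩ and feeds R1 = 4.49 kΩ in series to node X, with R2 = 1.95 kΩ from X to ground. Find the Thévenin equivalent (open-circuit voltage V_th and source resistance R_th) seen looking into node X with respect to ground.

R1' = 1.75 + 4.49 = 6.240 kΩ (source resistance + R1).
Open-circuit (no load on X): V_th = V_in · R2/(R1' + R2) = 3.03 × 1.95/(6.240 + 1.95) = 0.7214 V.
Looking into X with the source shorted: R_th = R1'·R2/(R1'+R2) = 6.240 × 1.95/8.190 = 1.486 kΩ.

V_th ≈ 0.721 V, R_th ≈ 1.49 kΩ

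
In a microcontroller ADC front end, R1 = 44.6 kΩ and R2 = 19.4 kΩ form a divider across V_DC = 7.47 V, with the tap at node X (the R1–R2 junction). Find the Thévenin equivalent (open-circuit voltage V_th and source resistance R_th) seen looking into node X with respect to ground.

With X open, the divider is unloaded: V_th = 7.47 × 19.4/64.00 = 2.264 V.
Looking into X with the source shorted: R_th = R1·R2/(R1+R2) = 44.60 × 19.4/64.00 = 13.52 kΩ.

V_th ≈ 2.26 V, R_th ≈ 13.5 kΩ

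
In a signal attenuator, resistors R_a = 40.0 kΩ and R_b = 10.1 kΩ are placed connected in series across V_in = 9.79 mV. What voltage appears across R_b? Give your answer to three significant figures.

Series total: ΣR = 40.0 + 10.1 = 50.10 kΩ.
V = V_in · R/ΣR = 9.79 × 0.2016 = 1.974 mV.

V ≈ 1.97 mV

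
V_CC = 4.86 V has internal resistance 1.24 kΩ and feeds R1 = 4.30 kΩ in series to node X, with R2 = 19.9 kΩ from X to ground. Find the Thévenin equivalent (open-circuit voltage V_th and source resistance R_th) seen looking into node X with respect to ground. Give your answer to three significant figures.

R1' = 1.24 + 4.30 = 5.540 kΩ (source resistance + R1).
With X open, the divider is unloaded: V_th = 4.86 × 19.9/25.44 = 3.802 V.
With V_CC suppressed (replaced by a short), R_th = R1' ‖ R2 = (5.540 × 19.9)/(5.540 + 19.9) = 4.334 kΩ.

V_th ≈ 3.80 V, R_th ≈ 4.33 kΩ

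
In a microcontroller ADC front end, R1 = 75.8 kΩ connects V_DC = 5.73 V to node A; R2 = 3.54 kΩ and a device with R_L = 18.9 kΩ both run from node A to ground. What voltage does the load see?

V_out ≈ 0.217 V

The load sits in parallel with R2, giving an effective lower resistance R2' = R2·R_L/(R2+R_L) = 2.982 kΩ.
Now apply the divider: V_out = 5.73 × 0.03785 = 0.2169 V.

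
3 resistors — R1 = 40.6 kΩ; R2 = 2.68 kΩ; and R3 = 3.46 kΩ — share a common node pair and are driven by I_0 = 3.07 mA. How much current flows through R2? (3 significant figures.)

ΣG = 1/40.6 + 1/2.68 + 1/3.46 = 0.6868.
R2 takes the fraction G_k/ΣG = 0.3731/0.6868 = 0.5433, so I = 3.07 × 0.5433 = 1.668 mA.

I ≈ 1.67 mA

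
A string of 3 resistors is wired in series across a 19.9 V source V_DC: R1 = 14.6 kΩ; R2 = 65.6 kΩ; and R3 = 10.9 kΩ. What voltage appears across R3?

V ≈ 2.38 V

Series total: ΣR = 14.6 + 65.6 + 10.9 = 91.10 kΩ.
V = V_DC · R/ΣR = 19.9 × 0.1196 = 2.381 V.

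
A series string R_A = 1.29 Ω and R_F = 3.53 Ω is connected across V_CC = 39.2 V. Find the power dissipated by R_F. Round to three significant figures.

P ≈ 233 W

Series current I = V_CC/ΣR = 39.2/4.820 = 8.133 A.
V(R_F) = I·R = 28.71 V; P = V·I = 28.71 × 8.133 = 233.5 W.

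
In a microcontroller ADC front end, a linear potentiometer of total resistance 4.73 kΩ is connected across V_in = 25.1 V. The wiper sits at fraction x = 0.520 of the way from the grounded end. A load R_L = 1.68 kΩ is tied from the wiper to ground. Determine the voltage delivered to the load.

V_out ≈ 7.67 V

The pot divides into 2.270 kΩ above the wiper and 2.460 kΩ below.
R_L loads the lower segment: effective lower R = 0.9982 kΩ.
Then V_out = V_in · 0.9982/(2.270 + 0.9982) = 7.665 V.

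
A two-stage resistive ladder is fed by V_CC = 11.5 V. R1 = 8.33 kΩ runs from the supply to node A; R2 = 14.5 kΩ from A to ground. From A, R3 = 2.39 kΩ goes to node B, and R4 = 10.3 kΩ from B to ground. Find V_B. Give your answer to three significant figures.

V_B ≈ 4.18 V

Node A sees R2 in parallel with the series input of stage 2, R3 + R4 = 12.69 kΩ.
R2 ‖ (R3+R4) = 6.767 kΩ.
V_A = 11.5 × 6.767/(8.33 + 6.767) = 5.155 V.
V_B = V_A × 0.8117 = 4.184 V.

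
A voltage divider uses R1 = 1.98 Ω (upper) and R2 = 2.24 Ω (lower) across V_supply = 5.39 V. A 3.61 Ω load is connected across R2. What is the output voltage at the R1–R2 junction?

V_out ≈ 2.22 V

R2 ‖ R_L = (2.24 × 3.61)/(2.24 + 3.61) = 1.382 Ω.
Now apply the divider: V_out = 5.39 × 0.4111 = 2.216 V.
(Unloaded it would be 2.86 V; the load pulls it down.)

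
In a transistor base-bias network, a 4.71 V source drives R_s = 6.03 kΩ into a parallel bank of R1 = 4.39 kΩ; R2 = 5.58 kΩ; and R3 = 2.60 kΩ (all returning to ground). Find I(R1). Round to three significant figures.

Parallel bank: R_p = 1/(1/4.39 + 1/5.58 + 1/2.60) = 1.263 kΩ.
V_A by voltage divider: V_A = 4.71 × 1.263/(6.03 + 1.263) = 0.8158 V.
I(R1) = V_A / R1 = 0.8158/4.39 = 0.1858 mA.

I ≈ 0.186 mA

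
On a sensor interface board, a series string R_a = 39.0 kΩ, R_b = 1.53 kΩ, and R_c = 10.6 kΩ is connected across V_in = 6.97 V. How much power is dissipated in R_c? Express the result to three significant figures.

ΣR = 51.13 kΩ → I = 6.97/51.13 = 0.1363 mA.
P = I²R = 0.01858 × 10.6 = 0.1970 mW.

P ≈ 0.197 mW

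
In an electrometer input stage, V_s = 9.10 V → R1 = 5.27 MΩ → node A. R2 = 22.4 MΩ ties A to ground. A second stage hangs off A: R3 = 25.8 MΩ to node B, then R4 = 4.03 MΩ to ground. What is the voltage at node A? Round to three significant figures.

The second stage (R3 + R4 = 29.83 MΩ) loads node A in parallel with R2.
Effective lower resistance at A: R2 ‖ 29.83 = 12.79 MΩ.
First divider: V_A = V_s · 12.79/(5.27 + 12.79) = 6.445 V.

V_A ≈ 6.45 V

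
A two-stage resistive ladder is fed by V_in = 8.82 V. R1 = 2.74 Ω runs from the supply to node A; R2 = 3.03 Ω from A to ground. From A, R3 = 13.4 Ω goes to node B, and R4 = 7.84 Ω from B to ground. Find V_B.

V_B ≈ 1.60 V

Looking into the second stage from A: R3 + R4 = 21.24 Ω appears in parallel with R2.
R2 ‖ (R3+R4) = 2.652 Ω.
First divider: V_A = V_in · 2.652/(2.74 + 2.652) = 4.338 V.
V_B = V_A × 0.3691 = 1.601 V.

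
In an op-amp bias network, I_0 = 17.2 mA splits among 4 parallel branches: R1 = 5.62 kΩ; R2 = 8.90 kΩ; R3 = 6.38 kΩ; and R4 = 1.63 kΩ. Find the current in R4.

I ≈ 9.95 mA

Conductances: ΣG = 1/5.62 + 1/8.90 + 1/6.38 + 1/1.63 = 1.061 (1/kΩ).
Current divider: I(R4) = I_0 · G_k/ΣG = 17.2 × (0.6135/1.061) = 17.2 × 0.5785 = 9.950 mA.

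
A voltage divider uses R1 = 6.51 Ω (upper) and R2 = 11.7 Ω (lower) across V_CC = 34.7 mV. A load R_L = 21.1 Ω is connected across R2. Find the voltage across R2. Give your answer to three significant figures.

First combine the lower leg with the load: R2 ‖ R_L = 7.527 Ω.
Voltage divider with the loaded lower leg: V_out = 34.7 × 7.527/(6.51 + 7.527) = 34.7 × 0.5362 = 18.61 mV.
(Unloaded it would be 22.3 mV; the load pulls it down.)

V_out ≈ 18.6 mV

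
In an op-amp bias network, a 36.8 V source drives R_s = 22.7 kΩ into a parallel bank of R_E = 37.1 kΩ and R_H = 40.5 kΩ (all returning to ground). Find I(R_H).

Combine the parallel branches: R_p = (1/37.1 + 1/40.5)⁻¹ = 19.36 kΩ.
V_A by voltage divider: V_A = 36.8 × 19.36/(22.7 + 19.36) = 16.94 V.
Branch current I = V_A/R_H = 16.94/40.5 = 0.4183 mA.
(Equivalently: I_total = 0.8749 mA, then current-divider fraction G_k/ΣG = 0.4781.)

I ≈ 0.418 mA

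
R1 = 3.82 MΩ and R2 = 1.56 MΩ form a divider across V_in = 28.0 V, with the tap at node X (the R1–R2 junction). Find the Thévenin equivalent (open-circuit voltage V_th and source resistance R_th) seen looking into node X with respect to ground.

V_th ≈ 8.12 V, R_th ≈ 1.11 MΩ

V_th is the unloaded tap voltage: V_in · R2/(R1+R2) = 28.0 × 0.2900 = 8.119 V.
Zeroing V_in shorts the top of R1 to ground, so R_th = R1 ‖ R2 = 1.108 MΩ.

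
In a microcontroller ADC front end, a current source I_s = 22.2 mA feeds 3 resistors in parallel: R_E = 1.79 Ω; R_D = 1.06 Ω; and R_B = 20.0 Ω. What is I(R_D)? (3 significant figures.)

I ≈ 13.5 mA

ΣG = 1/1.79 + 1/1.06 + 1/20.0 = 1.552.
R_D takes the fraction G_k/ΣG = 0.9434/1.552 = 0.6078, so I = 22.2 × 0.6078 = 13.49 mA.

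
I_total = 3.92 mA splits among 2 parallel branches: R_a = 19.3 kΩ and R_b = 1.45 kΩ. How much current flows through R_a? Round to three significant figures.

I ≈ 0.274 mA

With just two branches, the current splits inversely with resistance.
I(R_a) = 3.92 × 1.45/(19.3 + 1.45) = 3.92 × 0.06988 = 0.2739 mA.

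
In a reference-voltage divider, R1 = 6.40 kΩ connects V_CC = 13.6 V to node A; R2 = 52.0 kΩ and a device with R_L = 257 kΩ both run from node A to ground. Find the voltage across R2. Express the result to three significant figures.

R2 ‖ R_L = (52.0 × 257)/(52.0 + 257) = 43.25 kΩ.
Voltage divider with the loaded lower leg: V_out = 13.6 × 43.25/(6.40 + 43.25) = 13.6 × 0.8711 = 11.85 V.

V_out ≈ 11.8 V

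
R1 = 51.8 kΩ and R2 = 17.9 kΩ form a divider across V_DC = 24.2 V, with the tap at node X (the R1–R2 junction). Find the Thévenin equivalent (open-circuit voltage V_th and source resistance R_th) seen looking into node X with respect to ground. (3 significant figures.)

V_th ≈ 6.21 V, R_th ≈ 13.3 kΩ

Open-circuit (no load on X): V_th = V_DC · R2/(R1 + R2) = 24.2 × 17.9/(51.80 + 17.9) = 6.215 V.
Zeroing V_DC shorts the top of R1 to ground, so R_th = R1 ‖ R2 = 13.30 kΩ.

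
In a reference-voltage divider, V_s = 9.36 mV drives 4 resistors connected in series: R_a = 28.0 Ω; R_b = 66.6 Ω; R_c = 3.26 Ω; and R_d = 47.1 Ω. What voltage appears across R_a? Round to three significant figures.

V ≈ 1.81 mV

Total series resistance ΣR = 28.0 + 66.6 + 3.26 + 47.1 = 145.0 Ω.
Voltage divider: V = V_s · (28.00 / 145.0) = 9.36 × 0.1932 = 1.808 mV.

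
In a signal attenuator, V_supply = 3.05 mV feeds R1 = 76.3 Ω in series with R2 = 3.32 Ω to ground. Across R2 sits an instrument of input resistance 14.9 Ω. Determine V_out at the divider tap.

V_out ≈ 0.105 mV

The load sits in parallel with R2, giving an effective lower resistance R2' = R2·R_L/(R2+R_L) = 2.715 Ω.
Voltage divider with the loaded lower leg: V_out = 3.05 × 2.715/(76.3 + 2.715) = 3.05 × 0.03436 = 0.1048 mV.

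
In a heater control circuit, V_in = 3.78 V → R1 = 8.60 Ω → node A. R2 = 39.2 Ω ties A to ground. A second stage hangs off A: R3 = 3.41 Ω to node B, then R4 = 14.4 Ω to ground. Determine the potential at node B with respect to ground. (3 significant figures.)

V_B ≈ 1.80 V

Node A sees R2 in parallel with the series input of stage 2, R3 + R4 = 17.81 Ω.
Effective lower resistance at A: R2 ‖ 17.81 = 12.25 Ω.
First divider: V_A = V_in · 12.25/(8.60 + 12.25) = 2.221 V.
Then the unloaded second divider: V_B = V_A × R4/(R3+R4) = 2.221 × 0.8085 = 1.795 V.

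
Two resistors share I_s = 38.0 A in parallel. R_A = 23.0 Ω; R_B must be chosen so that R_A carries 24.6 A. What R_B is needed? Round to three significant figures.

In a two-way split, I_A/I_s = R_B/(R_A + R_B).
With f = 0.6474, R_B = R_A · f/(1−f) = 23.0 × 1.836 = 42.22 Ω.

R_B ≈ 42.2 Ω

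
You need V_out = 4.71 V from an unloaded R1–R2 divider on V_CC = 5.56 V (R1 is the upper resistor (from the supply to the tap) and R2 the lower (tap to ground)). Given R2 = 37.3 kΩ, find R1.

R1 ≈ 6.73 kΩ

Required fraction k = V_out/V_CC = 0.8471.
R1 = R2·(1/k − 1) = 37.3 × 0.1805 = 6.731 kΩ.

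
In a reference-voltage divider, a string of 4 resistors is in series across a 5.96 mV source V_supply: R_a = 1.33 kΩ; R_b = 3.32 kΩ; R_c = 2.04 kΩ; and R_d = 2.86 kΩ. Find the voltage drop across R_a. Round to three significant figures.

V ≈ 0.830 mV

Series total: ΣR = 1.33 + 3.32 + 2.04 + 2.86 = 9.550 kΩ.
V = V_supply · R/ΣR = 5.96 × 0.1393 = 0.8300 mV.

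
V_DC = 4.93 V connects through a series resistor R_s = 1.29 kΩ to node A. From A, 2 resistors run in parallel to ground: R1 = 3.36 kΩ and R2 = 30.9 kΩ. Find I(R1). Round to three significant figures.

Parallel bank: R_p = 1/(1/3.36 + 1/30.9) = 3.030 kΩ.
V_A by voltage divider: V_A = 4.93 × 3.030/(1.29 + 3.030) = 3.458 V.
I(R1) = V_A / R1 = 3.458/3.36 = 1.029 mA.
(Check via current divider: I_total = 1.141 mA; share G_k/ΣG = 0.9019 → same result.)

I ≈ 1.03 mA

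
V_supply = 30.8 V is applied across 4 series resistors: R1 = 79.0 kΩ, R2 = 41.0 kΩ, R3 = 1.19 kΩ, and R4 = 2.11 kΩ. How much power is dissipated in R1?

ΣR = 123.3 kΩ → I = 30.8/123.3 = 0.2498 mA.
P(R1) = I²·R1 = (0.2498)² × 79.0 = 4.929 mW.

P ≈ 4.93 mW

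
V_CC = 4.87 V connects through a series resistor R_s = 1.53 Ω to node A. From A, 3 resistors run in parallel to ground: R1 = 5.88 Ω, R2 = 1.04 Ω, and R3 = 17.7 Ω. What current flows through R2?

Equivalent of the parallel group: R_p = 0.8417 Ω.
V_A by voltage divider: V_A = 4.87 × 0.8417/(1.53 + 0.8417) = 1.728 V.
Branch current I = V_A/R2 = 1.728/1.04 = 1.662 A.
(Check via current divider: I_total = 2.053 A; share G_k/ΣG = 0.8093 → same result.)

I ≈ 1.66 A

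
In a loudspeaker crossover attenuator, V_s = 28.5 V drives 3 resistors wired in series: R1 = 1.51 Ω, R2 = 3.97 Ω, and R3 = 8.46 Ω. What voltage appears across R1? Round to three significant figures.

Total series resistance ΣR = 1.51 + 3.97 + 8.46 = 13.94 Ω.
Voltage divider: V = V_s · (1.510 / 13.94) = 28.5 × 0.1083 = 3.087 V.

V ≈ 3.09 V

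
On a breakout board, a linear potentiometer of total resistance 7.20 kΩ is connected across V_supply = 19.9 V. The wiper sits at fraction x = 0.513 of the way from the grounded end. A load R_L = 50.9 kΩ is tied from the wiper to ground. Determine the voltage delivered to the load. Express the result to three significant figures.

Lower segment x·R_p = 3.694 kΩ; upper segment (1−x)·R_p = 3.506 kΩ.
Lower segment in parallel with the load: 3.694 ‖ 50.9 = 3.444 kΩ.
V_out = 19.9 × 3.444/(3.506 + 3.444) = 9.860 V.

V_out ≈ 9.86 V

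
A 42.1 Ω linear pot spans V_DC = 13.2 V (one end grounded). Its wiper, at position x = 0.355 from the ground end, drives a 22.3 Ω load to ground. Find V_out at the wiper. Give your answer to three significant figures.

V_out ≈ 3.27 V

Split the track: R_lower = x·R_p = 14.95 Ω, R_upper = (1−x)·R_p = 27.15 Ω.
(x·R_p) ‖ R_L = 8.948 Ω.
Then V_out = V_DC · 8.948/(27.15 + 8.948) = 3.272 V.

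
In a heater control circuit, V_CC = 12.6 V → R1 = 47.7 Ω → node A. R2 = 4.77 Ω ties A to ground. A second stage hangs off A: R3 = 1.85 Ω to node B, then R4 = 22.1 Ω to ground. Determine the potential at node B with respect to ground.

The second stage (R3 + R4 = 23.95 Ω) loads node A in parallel with R2.
Effective lower resistance at A: R2 ‖ 23.95 = 3.978 Ω.
First divider: V_A = V_CC · 3.978/(47.7 + 3.978) = 0.9699 V.
Stage 2 is unloaded, so V_B = V_A · R4/(R3+R4) = 0.9699 × 22.1/23.95 = 0.8949 V.

V_B ≈ 0.895 V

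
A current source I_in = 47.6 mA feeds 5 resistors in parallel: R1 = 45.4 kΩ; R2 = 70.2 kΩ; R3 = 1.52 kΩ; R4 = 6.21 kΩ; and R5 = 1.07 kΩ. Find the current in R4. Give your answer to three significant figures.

Conductances: ΣG = 1/45.4 + 1/70.2 + 1/1.52 + 1/6.21 + 1/1.07 = 1.790 (1/kΩ).
By the current-divider rule, I = I_in · G_k/ΣG = 47.6 × 0.08997 = 4.283 mA.

I ≈ 4.28 mA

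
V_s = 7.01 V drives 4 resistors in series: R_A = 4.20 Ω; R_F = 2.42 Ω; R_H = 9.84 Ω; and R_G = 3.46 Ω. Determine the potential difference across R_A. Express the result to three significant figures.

Series total: ΣR = 4.20 + 2.42 + 9.84 + 3.46 = 19.92 Ω.
V = V_s · R/ΣR = 7.01 × 0.2108 = 1.478 V.

V ≈ 1.48 V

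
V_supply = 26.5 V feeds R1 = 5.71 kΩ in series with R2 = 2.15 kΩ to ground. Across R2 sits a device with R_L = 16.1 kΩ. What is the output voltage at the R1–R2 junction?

The load sits in parallel with R2, giving an effective lower resistance R2' = R2·R_L/(R2+R_L) = 1.897 kΩ.
Then V_out = V_supply · R2'/(R1 + R2') = 26.5 × 1.897/7.607 = 6.608 V.
(Unloaded it would be 7.25 V; the load pulls it down.)

V_out ≈ 6.61 V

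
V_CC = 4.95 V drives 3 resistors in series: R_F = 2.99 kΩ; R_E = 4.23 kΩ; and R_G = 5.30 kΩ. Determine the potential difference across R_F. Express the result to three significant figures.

V ≈ 1.18 V

ΣR = 2.99 + 4.23 + 5.30 = 12.52 kΩ.
By the voltage-divider rule, V = 4.95 × 2.990/12.52 = 1.182 V.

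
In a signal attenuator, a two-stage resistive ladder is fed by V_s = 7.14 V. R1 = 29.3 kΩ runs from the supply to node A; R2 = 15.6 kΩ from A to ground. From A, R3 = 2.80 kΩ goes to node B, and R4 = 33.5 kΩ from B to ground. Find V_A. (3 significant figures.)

V_A ≈ 1.94 V

Node A sees R2 in parallel with the series input of stage 2, R3 + R4 = 36.30 kΩ.
R2 ‖ (R3+R4) = 10.91 kΩ.
V_A = 7.14 × 10.91/(29.3 + 10.91) = 1.937 V.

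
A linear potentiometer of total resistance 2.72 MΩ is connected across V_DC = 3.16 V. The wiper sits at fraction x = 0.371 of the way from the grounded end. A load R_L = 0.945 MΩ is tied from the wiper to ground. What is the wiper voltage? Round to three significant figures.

The pot divides into 1.711 MΩ above the wiper and 1.009 MΩ below.
(x·R_p) ‖ R_L = 0.4880 MΩ.
Loaded-divider output: V_out = 3.16 × 0.2219 = 0.7013 V.
(Unloaded: V_out = x·V_DC = 1.17 V.)

V_out ≈ 0.701 V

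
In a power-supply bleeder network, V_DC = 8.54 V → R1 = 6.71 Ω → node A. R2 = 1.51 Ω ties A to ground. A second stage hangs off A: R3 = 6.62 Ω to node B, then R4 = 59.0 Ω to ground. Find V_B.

V_B ≈ 1.38 V

Node A sees R2 in parallel with the series input of stage 2, R3 + R4 = 65.62 Ω.
Effective lower resistance at A: R2 ‖ 65.62 = 1.476 Ω.
First divider: V_A = V_DC · 1.476/(6.71 + 1.476) = 1.540 V.
V_B = V_A × 0.8991 = 1.385 V.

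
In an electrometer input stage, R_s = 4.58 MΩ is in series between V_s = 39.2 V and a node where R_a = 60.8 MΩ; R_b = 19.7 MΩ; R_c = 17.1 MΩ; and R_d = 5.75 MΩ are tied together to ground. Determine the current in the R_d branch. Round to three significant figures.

I ≈ 2.87 µA

Parallel bank: R_p = 1/(1/60.8 + 1/19.7 + 1/17.1 + 1/5.75) = 3.338 MΩ.
V_A by voltage divider: V_A = 39.2 × 3.338/(4.58 + 3.338) = 16.52 V.
I(R_d) = V_A / R_d = 16.52/5.75 = 2.874 µA.
(Equivalently: I_total = 4.951 µA, then current-divider fraction G_k/ΣG = 0.5805.)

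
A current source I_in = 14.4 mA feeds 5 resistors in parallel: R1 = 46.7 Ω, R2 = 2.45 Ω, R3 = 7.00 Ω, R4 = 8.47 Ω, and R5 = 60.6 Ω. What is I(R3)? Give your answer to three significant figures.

I ≈ 2.91 mA

Conductances: ΣG = 1/46.7 + 1/2.45 + 1/7.00 + 1/8.47 + 1/60.6 = 0.7070 (1/Ω).
Current divider: I(R3) = I_in · G_k/ΣG = 14.4 × (0.1429/0.7070) = 14.4 × 0.2021 = 2.910 mA.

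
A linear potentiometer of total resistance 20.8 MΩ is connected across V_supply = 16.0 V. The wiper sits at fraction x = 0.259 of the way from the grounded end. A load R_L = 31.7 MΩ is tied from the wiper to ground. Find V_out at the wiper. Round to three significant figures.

V_out ≈ 3.68 V

The pot divides into 15.41 MΩ above the wiper and 5.387 MΩ below.
(x·R_p) ‖ R_L = 4.605 MΩ.
Loaded-divider output: V_out = 16.0 × 0.2300 = 3.681 V.
(Unloaded: V_out = x·V_supply = 4.14 V.)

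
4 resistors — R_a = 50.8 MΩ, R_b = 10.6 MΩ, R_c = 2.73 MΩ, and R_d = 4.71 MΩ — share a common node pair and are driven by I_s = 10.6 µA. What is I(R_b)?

I ≈ 1.44 µA

Conductances: ΣG = 1/50.8 + 1/10.6 + 1/2.73 + 1/4.71 = 0.6926 (1/MΩ).
R_b takes the fraction G_k/ΣG = 0.09434/0.6926 = 0.1362, so I = 10.6 × 0.1362 = 1.444 µA.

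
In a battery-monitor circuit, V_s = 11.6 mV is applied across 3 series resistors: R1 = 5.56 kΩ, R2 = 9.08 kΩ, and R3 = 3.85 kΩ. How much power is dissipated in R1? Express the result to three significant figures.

P ≈ 2.19 nW

The common current is I = 11.6/18.49 = 0.6274 µA.
V(R1) = I·R = 3.488 mV; P = V·I = 3.488 × 0.6274 = 2.188 nW.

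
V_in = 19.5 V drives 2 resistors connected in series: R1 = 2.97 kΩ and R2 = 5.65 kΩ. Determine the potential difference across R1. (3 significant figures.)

V ≈ 6.72 V

ΣR = 2.97 + 5.65 = 8.620 kΩ.
Voltage divider: V = V_in · (2.970 / 8.620) = 19.5 × 0.3445 = 6.719 V.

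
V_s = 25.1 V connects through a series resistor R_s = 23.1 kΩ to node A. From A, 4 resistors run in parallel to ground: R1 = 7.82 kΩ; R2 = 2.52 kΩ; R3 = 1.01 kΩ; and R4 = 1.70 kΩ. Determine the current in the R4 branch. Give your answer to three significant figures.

Combine the parallel branches: R_p = (1/7.82 + 1/2.52 + 1/1.01 + 1/1.70)⁻¹ = 0.4755 kΩ.
Node voltage V_A = V_s · R_p/(R_s + R_p) = 25.1 × 0.02017 = 0.5063 V.
I(R4) = V_A / R4 = 0.5063/1.70 = 0.2978 mA.

I ≈ 0.298 mA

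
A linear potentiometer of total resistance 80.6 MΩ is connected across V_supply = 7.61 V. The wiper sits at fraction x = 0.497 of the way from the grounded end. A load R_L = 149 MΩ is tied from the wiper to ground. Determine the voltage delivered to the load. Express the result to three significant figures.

The pot divides into 40.54 MΩ above the wiper and 40.06 MΩ below.
R_L loads the lower segment: effective lower R = 31.57 MΩ.
V_out = 7.61 × 31.57/(40.54 + 31.57) = 3.332 V.

V_out ≈ 3.33 V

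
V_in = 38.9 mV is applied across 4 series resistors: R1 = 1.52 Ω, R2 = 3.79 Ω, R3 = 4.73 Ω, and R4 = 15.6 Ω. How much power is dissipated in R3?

The common current is I = 38.9/25.64 = 1.517 mA.
V(R3) = I·R = 7.176 mV; P = V·I = 7.176 × 1.517 = 10.89 µW.

P ≈ 10.9 µW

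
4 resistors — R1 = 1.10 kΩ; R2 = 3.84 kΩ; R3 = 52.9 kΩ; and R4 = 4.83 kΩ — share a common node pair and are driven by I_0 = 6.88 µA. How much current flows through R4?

I ≈ 1.02 µA

Total conductance ΣG = 1/1.10 + 1/3.84 + 1/52.9 + 1/4.83 = 1.395 (units of 1/kΩ).
Current divider: I(R4) = I_0 · G_k/ΣG = 6.88 × (0.2070/1.395) = 6.88 × 0.1484 = 1.021 µA.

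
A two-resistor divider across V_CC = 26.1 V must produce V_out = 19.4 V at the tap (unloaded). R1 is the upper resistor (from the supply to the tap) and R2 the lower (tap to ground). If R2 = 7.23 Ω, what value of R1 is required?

R1 ≈ 2.50 Ω

The divider ratio is R2/(R1+R2) = 19.4/26.1 = 0.7433.
R1 = R2·(1/k − 1) = 7.23 × 0.3454 = 2.497 Ω.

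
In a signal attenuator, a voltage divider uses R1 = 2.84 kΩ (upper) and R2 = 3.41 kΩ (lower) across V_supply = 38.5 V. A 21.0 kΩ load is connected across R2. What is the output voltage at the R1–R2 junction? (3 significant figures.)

V_out ≈ 19.6 V

R2 ‖ R_L = (3.41 × 21.0)/(3.41 + 21.0) = 2.934 kΩ.
Voltage divider with the loaded lower leg: V_out = 38.5 × 2.934/(2.84 + 2.934) = 38.5 × 0.5081 = 19.56 V.
(Unloaded it would be 21.0 V; the load pulls it down.)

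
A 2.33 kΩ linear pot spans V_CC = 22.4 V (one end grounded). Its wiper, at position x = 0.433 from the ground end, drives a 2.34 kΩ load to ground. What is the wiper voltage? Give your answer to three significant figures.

V_out ≈ 7.79 V

Lower segment x·R_p = 1.009 kΩ; upper segment (1−x)·R_p = 1.321 kΩ.
Lower segment in parallel with the load: 1.009 ‖ 2.34 = 0.7050 kΩ.
Then V_out = V_CC · 0.7050/(1.321 + 0.7050) = 7.794 V.
(Unloaded: V_out = x·V_CC = 9.70 V.)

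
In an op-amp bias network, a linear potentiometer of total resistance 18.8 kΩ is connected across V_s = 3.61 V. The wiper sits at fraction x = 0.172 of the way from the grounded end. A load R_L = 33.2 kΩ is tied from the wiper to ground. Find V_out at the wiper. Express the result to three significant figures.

The pot divides into 15.57 kΩ above the wiper and 3.234 kΩ below.
(x·R_p) ‖ R_L = 2.947 kΩ.
Then V_out = V_s · 2.947/(15.57 + 2.947) = 0.5746 V.
(Unloaded: V_out = x·V_s = 0.621 V.)

V_out ≈ 0.575 V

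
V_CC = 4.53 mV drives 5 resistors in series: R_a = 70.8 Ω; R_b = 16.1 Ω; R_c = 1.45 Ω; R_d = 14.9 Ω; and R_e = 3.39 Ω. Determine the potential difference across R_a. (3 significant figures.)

V ≈ 3.01 mV

ΣR = 70.8 + 16.1 + 1.45 + 14.9 + 3.39 = 106.6 Ω.
Voltage divider: V = V_CC · (70.80 / 106.6) = 4.53 × 0.6639 = 3.008 mV.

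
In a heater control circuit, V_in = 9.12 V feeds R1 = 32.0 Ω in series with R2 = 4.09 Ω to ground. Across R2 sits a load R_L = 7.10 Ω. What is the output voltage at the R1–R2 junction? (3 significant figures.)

V_out ≈ 0.684 V

The load sits in parallel with R2, giving an effective lower resistance R2' = R2·R_L/(R2+R_L) = 2.595 Ω.
Now apply the divider: V_out = 9.12 × 0.07501 = 0.6841 V.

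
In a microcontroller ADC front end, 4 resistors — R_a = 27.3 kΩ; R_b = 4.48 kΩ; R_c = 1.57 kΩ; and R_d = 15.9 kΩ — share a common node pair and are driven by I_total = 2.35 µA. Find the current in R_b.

Conductances: ΣG = 1/27.3 + 1/4.48 + 1/1.57 + 1/15.9 = 0.9597 (1/kΩ).
By the current-divider rule, I = I_total · G_k/ΣG = 2.35 × 0.2326 = 0.5466 µA.

I ≈ 0.547 µA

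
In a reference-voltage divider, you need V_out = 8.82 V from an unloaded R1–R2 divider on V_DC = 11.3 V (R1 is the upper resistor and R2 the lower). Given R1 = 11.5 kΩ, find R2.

V_out/V_DC = R2/(R1+R2) = 0.7805.
R2 = R1 · 0.7805/(1 − 0.7805) = 40.90 kΩ.

R2 ≈ 40.9 kΩ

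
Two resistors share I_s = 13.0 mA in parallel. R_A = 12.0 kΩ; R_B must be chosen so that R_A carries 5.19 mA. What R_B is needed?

The fraction through R_A equals R_B/(R_A+R_B).
With f = 0.3992, R_B = R_A · f/(1−f) = 12.0 × 0.6645 = 7.974 kΩ.

R_B ≈ 7.97 kΩ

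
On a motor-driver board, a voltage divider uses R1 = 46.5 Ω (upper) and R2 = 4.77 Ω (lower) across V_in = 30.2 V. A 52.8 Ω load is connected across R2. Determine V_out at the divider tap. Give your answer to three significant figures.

The load sits in parallel with R2, giving an effective lower resistance R2' = R2·R_L/(R2+R_L) = 4.375 Ω.
Then V_out = V_in · R2'/(R1 + R2') = 30.2 × 4.375/50.87 = 2.597 V.
(Unloaded it would be 2.81 V; the load pulls it down.)

V_out ≈ 2.60 V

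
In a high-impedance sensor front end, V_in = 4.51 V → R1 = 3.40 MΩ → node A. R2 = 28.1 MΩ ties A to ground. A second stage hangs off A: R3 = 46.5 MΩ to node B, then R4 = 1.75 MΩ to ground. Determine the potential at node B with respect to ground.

Node A sees R2 in parallel with the series input of stage 2, R3 + R4 = 48.25 MΩ.
R2 ‖ (R3+R4) = 17.76 MΩ.
First divider: V_A = V_in · 17.76/(3.40 + 17.76) = 3.785 V.
Then the unloaded second divider: V_B = V_A × R4/(R3+R4) = 3.785 × 0.03627 = 0.1373 V.

V_B ≈ 0.137 V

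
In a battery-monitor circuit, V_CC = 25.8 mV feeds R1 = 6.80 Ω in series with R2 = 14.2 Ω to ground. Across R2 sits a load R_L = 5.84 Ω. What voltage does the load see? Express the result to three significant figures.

R2 ‖ R_L = (14.2 × 5.84)/(14.2 + 5.84) = 4.138 Ω.
Now apply the divider: V_out = 25.8 × 0.3783 = 9.761 mV.
(Unloaded it would be 17.4 mV; the load pulls it down.)

V_out ≈ 9.76 mV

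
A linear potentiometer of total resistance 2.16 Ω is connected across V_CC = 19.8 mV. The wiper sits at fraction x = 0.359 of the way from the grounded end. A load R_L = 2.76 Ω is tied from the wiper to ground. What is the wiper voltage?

The pot divides into 1.385 Ω above the wiper and 0.7754 Ω below.
Lower segment in parallel with the load: 0.7754 ‖ 2.76 = 0.6054 Ω.
V_out = 19.8 × 0.6054/(1.385 + 0.6054) = 6.023 mV.
(Unloaded: V_out = x·V_CC = 7.11 mV.)

V_out ≈ 6.02 mV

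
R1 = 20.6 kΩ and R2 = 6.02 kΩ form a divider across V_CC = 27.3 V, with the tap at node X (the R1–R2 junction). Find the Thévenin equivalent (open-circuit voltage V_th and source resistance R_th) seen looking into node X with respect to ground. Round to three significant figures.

With X open, the divider is unloaded: V_th = 27.3 × 6.02/26.62 = 6.174 V.
Zeroing V_CC shorts the top of R1 to ground, so R_th = R1 ‖ R2 = 4.659 kΩ.

V_th ≈ 6.17 V, R_th ≈ 4.66 kΩ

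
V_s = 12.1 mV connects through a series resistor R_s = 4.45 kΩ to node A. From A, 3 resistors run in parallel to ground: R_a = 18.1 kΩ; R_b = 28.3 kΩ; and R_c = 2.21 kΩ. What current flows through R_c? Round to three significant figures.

I ≈ 1.60 µA

Combine the parallel branches: R_p = (1/18.1 + 1/28.3 + 1/2.21)⁻¹ = 1.841 kΩ.
V_A by voltage divider: V_A = 12.1 × 1.841/(4.45 + 1.841) = 3.541 mV.
Branch current I = V_A/R_c = 3.541/2.21 = 1.602 µA.
(Equivalently: I_total = 1.923 µA, then current-divider fraction G_k/ΣG = 0.8332.)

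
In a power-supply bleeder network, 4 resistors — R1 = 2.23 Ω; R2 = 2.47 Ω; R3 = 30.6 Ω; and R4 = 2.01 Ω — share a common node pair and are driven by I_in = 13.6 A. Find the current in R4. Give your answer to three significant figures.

I ≈ 4.89 A

Conductances: ΣG = 1/2.23 + 1/2.47 + 1/30.6 + 1/2.01 = 1.383 (1/Ω).
R4 takes the fraction G_k/ΣG = 0.4975/1.383 = 0.3596, so I = 13.6 × 0.3596 = 4.891 A.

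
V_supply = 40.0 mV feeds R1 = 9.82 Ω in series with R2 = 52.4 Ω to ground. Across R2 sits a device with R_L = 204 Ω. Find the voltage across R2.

V_out ≈ 32.4 mV

R2 ‖ R_L = (52.4 × 204)/(52.4 + 204) = 41.69 Ω.
Now apply the divider: V_out = 40.0 × 0.8094 = 32.37 mV.
(Unloaded it would be 33.7 mV; the load pulls it down.)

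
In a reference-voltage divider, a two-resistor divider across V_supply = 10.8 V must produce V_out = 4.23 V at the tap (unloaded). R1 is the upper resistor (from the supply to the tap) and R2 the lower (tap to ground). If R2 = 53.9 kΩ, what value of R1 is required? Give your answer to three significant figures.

The divider ratio is R2/(R1+R2) = 4.23/10.8 = 0.3917.
Rearranging, R1 = R2·(1−k)/k = 53.9 × 1.553 = 83.72 kΩ.

R1 ≈ 83.7 kΩ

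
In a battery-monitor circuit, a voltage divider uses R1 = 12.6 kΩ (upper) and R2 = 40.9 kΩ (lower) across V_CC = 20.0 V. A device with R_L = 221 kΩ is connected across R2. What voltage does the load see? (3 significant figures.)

First combine the lower leg with the load: R2 ‖ R_L = 34.51 kΩ.
Voltage divider with the loaded lower leg: V_out = 20.0 × 34.51/(12.6 + 34.51) = 20.0 × 0.7326 = 14.65 V.

V_out ≈ 14.7 V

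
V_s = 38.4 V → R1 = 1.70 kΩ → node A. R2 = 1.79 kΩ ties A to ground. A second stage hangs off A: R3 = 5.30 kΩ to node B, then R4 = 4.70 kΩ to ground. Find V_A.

Node A sees R2 in parallel with the series input of stage 2, R3 + R4 = 10.00 kΩ.
R2 ‖ (R3+R4) = 1.518 kΩ.
First divider: V_A = V_s · 1.518/(1.70 + 1.518) = 18.12 V.

V_A ≈ 18.1 V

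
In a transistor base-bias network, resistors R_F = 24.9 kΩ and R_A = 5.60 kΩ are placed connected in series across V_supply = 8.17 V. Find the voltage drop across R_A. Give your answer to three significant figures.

Total series resistance ΣR = 24.9 + 5.60 = 30.50 kΩ.
V = V_supply · R/ΣR = 8.17 × 0.1836 = 1.500 V.

V ≈ 1.50 V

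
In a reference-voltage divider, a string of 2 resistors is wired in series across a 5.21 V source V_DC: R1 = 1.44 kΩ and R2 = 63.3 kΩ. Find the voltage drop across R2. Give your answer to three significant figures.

Series total: ΣR = 1.44 + 63.3 = 64.74 kΩ.
V = V_DC · R/ΣR = 5.21 × 0.9778 = 5.094 V.

V ≈ 5.09 V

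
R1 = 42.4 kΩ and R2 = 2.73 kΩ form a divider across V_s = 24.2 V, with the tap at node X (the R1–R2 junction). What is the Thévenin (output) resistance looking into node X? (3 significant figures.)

R_th ≈ 2.56 kΩ

Looking into X with the source shorted: R_th = R1·R2/(R1+R2) = 42.40 × 2.73/45.13 = 2.565 kΩ.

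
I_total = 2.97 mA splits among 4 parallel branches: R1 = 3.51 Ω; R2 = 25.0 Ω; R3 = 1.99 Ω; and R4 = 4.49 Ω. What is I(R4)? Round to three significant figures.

ΣG = 1/3.51 + 1/25.0 + 1/1.99 + 1/4.49 = 1.050.
R4 takes the fraction G_k/ΣG = 0.2227/1.050 = 0.2121, so I = 2.97 × 0.2121 = 0.6299 mA.

I ≈ 0.630 mA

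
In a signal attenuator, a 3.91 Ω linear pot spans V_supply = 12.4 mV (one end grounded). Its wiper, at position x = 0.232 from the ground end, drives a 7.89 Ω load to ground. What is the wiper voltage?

V_out ≈ 2.64 mV

Lower segment x·R_p = 0.9071 Ω; upper segment (1−x)·R_p = 3.003 Ω.
R_L loads the lower segment: effective lower R = 0.8136 Ω.
Loaded-divider output: V_out = 12.4 × 0.2132 = 2.643 mV.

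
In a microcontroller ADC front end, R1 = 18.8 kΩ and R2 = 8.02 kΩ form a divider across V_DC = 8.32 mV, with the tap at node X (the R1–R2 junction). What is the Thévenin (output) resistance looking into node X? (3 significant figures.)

With V_DC suppressed (replaced by a short), R_th = R1 ‖ R2 = (18.80 × 8.02)/(18.80 + 8.02) = 5.622 kΩ.

R_th ≈ 5.62 kΩ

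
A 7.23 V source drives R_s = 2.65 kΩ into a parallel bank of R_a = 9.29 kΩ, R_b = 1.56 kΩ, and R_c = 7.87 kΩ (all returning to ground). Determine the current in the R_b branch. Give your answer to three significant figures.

I ≈ 1.40 mA

Combine the parallel branches: R_p = (1/9.29 + 1/1.56 + 1/7.87)⁻¹ = 1.142 kΩ.
V_A = 7.23 × 1.142/3.792 = 2.177 V.
I(R_b) = V_A / R_b = 2.177/1.56 = 1.396 mA.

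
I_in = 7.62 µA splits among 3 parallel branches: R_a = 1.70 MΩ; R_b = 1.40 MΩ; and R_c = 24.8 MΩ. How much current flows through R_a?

I ≈ 3.34 µA

Total conductance ΣG = 1/1.70 + 1/1.40 + 1/24.8 = 1.343 (units of 1/MΩ).
Current divider: I(R_a) = I_in · G_k/ΣG = 7.62 × (0.5882/1.343) = 7.62 × 0.4381 = 3.338 µA.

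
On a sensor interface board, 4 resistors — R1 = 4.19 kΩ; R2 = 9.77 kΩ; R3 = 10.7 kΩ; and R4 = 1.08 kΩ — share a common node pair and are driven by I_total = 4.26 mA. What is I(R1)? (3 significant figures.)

I ≈ 0.747 mA

Total conductance ΣG = 1/4.19 + 1/9.77 + 1/10.7 + 1/1.08 = 1.360 (units of 1/kΩ).
By the current-divider rule, I = I_total · G_k/ΣG = 4.26 × 0.1754 = 0.7474 mA.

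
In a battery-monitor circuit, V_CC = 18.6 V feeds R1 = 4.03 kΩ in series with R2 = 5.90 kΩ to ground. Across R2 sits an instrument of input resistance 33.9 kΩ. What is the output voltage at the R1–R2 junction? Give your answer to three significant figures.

V_out ≈ 10.3 V

The load sits in parallel with R2, giving an effective lower resistance R2' = R2·R_L/(R2+R_L) = 5.025 kΩ.
Then V_out = V_CC · R2'/(R1 + R2') = 18.6 × 5.025/9.055 = 10.32 V.
(Unloaded it would be 11.1 V; the load pulls it down.)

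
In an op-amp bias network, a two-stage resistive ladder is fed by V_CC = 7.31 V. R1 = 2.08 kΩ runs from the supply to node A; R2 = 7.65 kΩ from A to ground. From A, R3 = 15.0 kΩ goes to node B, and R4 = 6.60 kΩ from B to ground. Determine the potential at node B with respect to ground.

V_B ≈ 1.63 V

Node A sees R2 in parallel with the series input of stage 2, R3 + R4 = 21.60 kΩ.
Effective lower resistance at A: R2 ‖ 21.60 = 5.649 kΩ.
V_A = 7.31 × 5.649/(2.08 + 5.649) = 5.343 V.
Stage 2 is unloaded, so V_B = V_A · R4/(R3+R4) = 5.343 × 6.60/21.60 = 1.633 V.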